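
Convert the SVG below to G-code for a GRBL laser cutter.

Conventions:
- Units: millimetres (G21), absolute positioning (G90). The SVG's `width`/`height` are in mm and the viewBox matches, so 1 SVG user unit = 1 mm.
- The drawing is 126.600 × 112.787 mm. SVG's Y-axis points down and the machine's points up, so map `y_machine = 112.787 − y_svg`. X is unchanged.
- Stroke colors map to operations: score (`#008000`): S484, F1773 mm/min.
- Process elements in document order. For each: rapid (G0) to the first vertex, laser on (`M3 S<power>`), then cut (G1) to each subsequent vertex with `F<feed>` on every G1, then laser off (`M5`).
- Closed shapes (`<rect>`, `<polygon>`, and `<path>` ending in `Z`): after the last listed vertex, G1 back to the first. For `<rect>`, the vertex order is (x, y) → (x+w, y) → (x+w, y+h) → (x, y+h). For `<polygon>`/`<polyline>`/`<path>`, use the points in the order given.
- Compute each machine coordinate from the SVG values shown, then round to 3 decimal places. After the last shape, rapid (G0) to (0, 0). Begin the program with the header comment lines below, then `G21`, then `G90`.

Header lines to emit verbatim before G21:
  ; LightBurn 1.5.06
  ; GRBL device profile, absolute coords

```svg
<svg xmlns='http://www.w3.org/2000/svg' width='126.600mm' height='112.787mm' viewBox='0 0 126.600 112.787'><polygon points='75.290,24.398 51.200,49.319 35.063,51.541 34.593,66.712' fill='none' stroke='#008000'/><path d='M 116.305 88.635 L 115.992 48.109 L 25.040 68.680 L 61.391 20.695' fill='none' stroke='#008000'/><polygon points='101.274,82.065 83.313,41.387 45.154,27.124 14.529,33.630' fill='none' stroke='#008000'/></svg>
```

; LightBurn 1.5.06
; GRBL device profile, absolute coords
G21
G90
G0 X75.290 Y88.389
M3 S484
G1 X51.200 Y63.468 F1773
G1 X35.063 Y61.246 F1773
G1 X34.593 Y46.075 F1773
G1 X75.290 Y88.389 F1773
M5
G0 X116.305 Y24.152
M3 S484
G1 X115.992 Y64.678 F1773
G1 X25.040 Y44.107 F1773
G1 X61.391 Y92.092 F1773
M5
G0 X101.274 Y30.722
M3 S484
G1 X83.313 Y71.400 F1773
G1 X45.154 Y85.663 F1773
G1 X14.529 Y79.157 F1773
G1 X101.274 Y30.722 F1773
M5
G0 X0.000 Y0.000

Since the viewBox matches the mm dimensions, user units are millimetres directly. The only transform is the Y-flip y_m = 112.787 − y_svg.

Shape 1 is a closed polygon drawn with `<polygon>`. Its stroke #008000 means score at S484, F1773. After flipping Y the toolpath is (75.290,88.389) → (51.200,63.468) → (35.063,61.246) → (34.593,46.075) → (75.290,88.389), returning to the start.

Shape 2 is a open polyline drawn with `<path>`. Its stroke #008000 means score at S484, F1773. After flipping Y the toolpath is (116.305,24.152) → (115.992,64.678) → (25.040,44.107) → (61.391,92.092).

Shape 3 is a closed polygon drawn with `<polygon>`. Its stroke #008000 means score at S484, F1773. After flipping Y the toolpath is (101.274,30.722) → (83.313,71.400) → (45.154,85.663) → (14.529,79.157) → (101.274,30.722), returning to the start.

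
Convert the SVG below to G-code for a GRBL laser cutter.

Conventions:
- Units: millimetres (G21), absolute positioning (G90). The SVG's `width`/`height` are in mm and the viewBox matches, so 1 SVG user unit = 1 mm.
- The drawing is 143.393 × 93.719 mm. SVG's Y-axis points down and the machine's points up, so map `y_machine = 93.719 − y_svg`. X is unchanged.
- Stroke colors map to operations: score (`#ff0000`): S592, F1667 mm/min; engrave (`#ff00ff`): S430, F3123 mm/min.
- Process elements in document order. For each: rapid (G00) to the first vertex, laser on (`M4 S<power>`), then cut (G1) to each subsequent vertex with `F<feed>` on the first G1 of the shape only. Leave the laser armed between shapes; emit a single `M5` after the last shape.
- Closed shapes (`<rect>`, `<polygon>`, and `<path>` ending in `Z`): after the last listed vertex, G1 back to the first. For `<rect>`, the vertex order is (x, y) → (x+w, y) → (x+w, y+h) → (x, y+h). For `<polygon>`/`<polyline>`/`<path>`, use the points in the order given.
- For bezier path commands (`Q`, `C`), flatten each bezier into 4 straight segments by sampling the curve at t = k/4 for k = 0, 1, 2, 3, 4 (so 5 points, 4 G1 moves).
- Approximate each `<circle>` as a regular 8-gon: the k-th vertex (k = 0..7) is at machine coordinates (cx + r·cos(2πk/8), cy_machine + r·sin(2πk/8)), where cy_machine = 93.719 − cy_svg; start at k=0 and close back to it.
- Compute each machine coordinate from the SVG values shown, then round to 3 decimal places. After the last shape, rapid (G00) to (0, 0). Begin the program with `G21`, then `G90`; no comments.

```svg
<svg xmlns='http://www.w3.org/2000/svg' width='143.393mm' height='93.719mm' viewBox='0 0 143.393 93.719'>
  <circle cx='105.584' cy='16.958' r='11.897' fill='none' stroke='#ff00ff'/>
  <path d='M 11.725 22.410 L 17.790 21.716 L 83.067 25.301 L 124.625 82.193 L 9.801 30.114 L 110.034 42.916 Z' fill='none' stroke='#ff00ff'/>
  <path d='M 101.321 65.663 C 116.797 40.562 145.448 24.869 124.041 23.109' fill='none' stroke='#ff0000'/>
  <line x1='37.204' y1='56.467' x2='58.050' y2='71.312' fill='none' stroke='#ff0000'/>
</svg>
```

G21
G90
G00 X117.481 Y76.761
M4 S430
G1 X113.996 Y85.173 F3123
G1 X105.584 Y88.658
G1 X97.172 Y85.173
G1 X93.687 Y76.761
G1 X97.172 Y68.349
G1 X105.584 Y64.864
G1 X113.996 Y68.349
G1 X117.481 Y76.761
G00 X11.725 Y71.309
M4 S430
G1 X17.790 Y72.003 F3123
G1 X83.067 Y68.418
G1 X124.625 Y11.526
G1 X9.801 Y63.605
G1 X110.034 Y50.803
G1 X11.725 Y71.309
G00 X101.321 Y28.056
M4 S592
G1 X114.410 Y45.047 F1667
G1 X126.512 Y58.086
G1 X131.698 Y66.748
G1 X124.041 Y70.610
G00 X37.204 Y37.252
M4 S592
G1 X58.050 Y22.407 F1667
M5
G00 X0.000 Y0.000

viewBox `0 0 143.393 93.719` with mm width/height → 1 unit = 1 mm. Flip: y_m = 93.719 − y_svg.

**Shape 1** — `<circle>` circle, stroke `#ff00ff` → engrave (S430, F3123). Machine vertices: (117.481,76.761) → (113.996,85.173) → (105.584,88.658) → (97.172,85.173) → (93.687,76.761) → (97.172,68.349) → (105.584,64.864) → (113.996,68.349) → (117.481,76.761). Closed: final G1 returns to the first vertex.

**Shape 2** — `<path>` closed polygon, stroke `#ff00ff` → engrave (S430, F3123). Machine vertices: (11.725,71.309) → (17.790,72.003) → (83.067,68.418) → (124.625,11.526) → (9.801,63.605) → (110.034,50.803) → (11.725,71.309). Closed: final G1 returns to the first vertex.

**Shape 3** — `<path>` cubic bezier, stroke `#ff0000` → score (S592, F1667). Control points (SVG): P0=(101.321,65.663), P1=(116.797,40.562), P2=(145.448,24.869), P3=(124.041,23.109); sampled at t=k/4. Machine vertices: (101.321,28.056) → (114.410,45.047) → (126.512,58.086) → (131.698,66.748) → (124.041,70.610). Open path.

**Shape 4** — `<line>` line segment, stroke `#ff0000` → score (S592, F1667). Machine vertices: (37.204,37.252) → (58.050,22.407). Open path.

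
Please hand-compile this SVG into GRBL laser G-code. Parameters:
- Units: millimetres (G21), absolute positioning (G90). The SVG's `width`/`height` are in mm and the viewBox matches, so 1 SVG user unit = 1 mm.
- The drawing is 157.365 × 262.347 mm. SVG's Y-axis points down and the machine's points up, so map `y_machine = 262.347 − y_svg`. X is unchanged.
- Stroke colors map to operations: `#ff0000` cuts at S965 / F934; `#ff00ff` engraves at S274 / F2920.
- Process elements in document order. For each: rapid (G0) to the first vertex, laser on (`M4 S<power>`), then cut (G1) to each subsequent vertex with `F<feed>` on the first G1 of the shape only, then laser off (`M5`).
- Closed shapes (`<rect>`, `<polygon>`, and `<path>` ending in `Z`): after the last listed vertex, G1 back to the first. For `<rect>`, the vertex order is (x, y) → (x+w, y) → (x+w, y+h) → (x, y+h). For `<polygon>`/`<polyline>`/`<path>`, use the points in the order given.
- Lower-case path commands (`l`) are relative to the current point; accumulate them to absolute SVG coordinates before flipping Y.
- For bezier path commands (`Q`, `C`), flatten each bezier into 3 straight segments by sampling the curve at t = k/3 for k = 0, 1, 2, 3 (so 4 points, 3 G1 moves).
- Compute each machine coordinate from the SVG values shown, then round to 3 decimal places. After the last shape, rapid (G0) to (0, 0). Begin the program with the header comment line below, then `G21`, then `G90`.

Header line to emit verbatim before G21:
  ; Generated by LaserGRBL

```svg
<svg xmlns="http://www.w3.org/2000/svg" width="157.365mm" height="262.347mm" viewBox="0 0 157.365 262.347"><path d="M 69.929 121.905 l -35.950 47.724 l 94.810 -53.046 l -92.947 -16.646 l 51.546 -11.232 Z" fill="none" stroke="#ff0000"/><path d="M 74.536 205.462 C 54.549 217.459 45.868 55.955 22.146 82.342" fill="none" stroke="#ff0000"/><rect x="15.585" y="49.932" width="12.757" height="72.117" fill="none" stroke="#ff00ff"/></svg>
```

; Generated by LaserGRBL
G21
G90
G0 X69.929 Y140.442
M4 S965
G1 X33.979 Y92.718 F934
G1 X128.789 Y145.764
G1 X35.842 Y162.410
G1 X87.388 Y173.642
G1 X69.929 Y140.442
M5
G0 X74.536 Y56.885
M4 S965
G1 X57.342 Y89.337 F934
G1 X41.830 Y157.147
G1 X22.146 Y180.005
M5
G0 X15.585 Y212.415
M4 S274
G1 X28.342 Y212.415 F2920
G1 X28.342 Y140.298
G1 X15.585 Y140.298
G1 X15.585 Y212.415
M5
G0 X0.000 Y0.000

Since the viewBox matches the mm dimensions, user units are millimetres directly. The only transform is the Y-flip y_m = 262.347 − y_svg.

Shape 1 is a closed polygon drawn with `<path>`. Its stroke #ff0000 means cut at S965, F934. After flipping Y the toolpath is (69.929,140.442) → (33.979,92.718) → (128.789,145.764) → (35.842,162.410) → (87.388,173.642) → (69.929,140.442), returning to the start.

Shape 2 is a cubic bezier drawn with `<path>`. Its stroke #ff0000 means cut at S965, F934. After flipping Y the toolpath is (74.536,56.885) → (57.342,89.337) → (41.830,157.147) → (22.146,180.005).

Shape 3 is a rectangle drawn with `<rect>`. Its stroke #ff00ff means engrave at S274, F2920. After flipping Y the toolpath is (15.585,212.415) → (28.342,212.415) → (28.342,140.298) → (15.585,140.298) → (15.585,212.415), returning to the start.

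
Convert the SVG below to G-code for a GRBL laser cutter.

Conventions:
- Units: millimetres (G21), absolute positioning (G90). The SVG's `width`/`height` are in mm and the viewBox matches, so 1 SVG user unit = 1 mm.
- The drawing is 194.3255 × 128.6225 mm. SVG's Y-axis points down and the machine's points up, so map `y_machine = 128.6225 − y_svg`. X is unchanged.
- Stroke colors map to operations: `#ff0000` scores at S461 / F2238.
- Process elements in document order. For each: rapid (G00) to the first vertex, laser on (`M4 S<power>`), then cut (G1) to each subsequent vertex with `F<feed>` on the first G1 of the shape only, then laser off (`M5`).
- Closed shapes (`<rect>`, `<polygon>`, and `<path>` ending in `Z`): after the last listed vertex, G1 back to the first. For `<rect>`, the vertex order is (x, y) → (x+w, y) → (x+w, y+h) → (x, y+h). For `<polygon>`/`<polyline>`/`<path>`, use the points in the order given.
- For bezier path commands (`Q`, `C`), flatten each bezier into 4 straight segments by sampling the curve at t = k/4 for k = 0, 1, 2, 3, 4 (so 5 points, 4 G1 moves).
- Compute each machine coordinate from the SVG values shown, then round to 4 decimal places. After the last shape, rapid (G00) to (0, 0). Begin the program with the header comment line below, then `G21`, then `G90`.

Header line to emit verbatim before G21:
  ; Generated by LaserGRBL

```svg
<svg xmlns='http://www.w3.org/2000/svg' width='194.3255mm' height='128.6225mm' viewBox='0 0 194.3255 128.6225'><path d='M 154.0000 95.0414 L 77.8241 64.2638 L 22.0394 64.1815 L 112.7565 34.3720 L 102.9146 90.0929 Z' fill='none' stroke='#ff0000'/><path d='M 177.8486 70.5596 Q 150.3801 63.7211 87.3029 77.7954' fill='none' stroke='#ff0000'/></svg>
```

; Generated by LaserGRBL
G21
G90
G00 X154.0000 Y33.5811
M4 S461
G1 X77.8241 Y64.3587 F2238
G1 X22.0394 Y64.4410
G1 X112.7565 Y94.2505
G1 X102.9146 Y38.5296
G1 X154.0000 Y33.5811
M5
G00 X177.8486 Y58.0629
M4 S461
G1 X161.8888 Y60.1751 F2238
G1 X141.4779 Y59.6732
G1 X116.6160 Y56.5572
G1 X87.3029 Y50.8271
M5
G00 X0.0000 Y0.0000

1 u = 1 mm; y_m = 128.6225 − y.

[1] `<path>` closed polygon, #ff0000→score S461 F2238: (154.0000,33.5811) → (77.8241,64.3587) → (22.0394,64.4410) → (112.7565,94.2505) → (102.9146,38.5296) → (154.0000,33.5811) (closed)

[2] `<path>` quadratic bezier, #ff0000→score S461 F2238: (177.8486,58.0629) → (161.8888,60.1751) → (141.4779,59.6732) → (116.6160,56.5572) → (87.3029,50.8271)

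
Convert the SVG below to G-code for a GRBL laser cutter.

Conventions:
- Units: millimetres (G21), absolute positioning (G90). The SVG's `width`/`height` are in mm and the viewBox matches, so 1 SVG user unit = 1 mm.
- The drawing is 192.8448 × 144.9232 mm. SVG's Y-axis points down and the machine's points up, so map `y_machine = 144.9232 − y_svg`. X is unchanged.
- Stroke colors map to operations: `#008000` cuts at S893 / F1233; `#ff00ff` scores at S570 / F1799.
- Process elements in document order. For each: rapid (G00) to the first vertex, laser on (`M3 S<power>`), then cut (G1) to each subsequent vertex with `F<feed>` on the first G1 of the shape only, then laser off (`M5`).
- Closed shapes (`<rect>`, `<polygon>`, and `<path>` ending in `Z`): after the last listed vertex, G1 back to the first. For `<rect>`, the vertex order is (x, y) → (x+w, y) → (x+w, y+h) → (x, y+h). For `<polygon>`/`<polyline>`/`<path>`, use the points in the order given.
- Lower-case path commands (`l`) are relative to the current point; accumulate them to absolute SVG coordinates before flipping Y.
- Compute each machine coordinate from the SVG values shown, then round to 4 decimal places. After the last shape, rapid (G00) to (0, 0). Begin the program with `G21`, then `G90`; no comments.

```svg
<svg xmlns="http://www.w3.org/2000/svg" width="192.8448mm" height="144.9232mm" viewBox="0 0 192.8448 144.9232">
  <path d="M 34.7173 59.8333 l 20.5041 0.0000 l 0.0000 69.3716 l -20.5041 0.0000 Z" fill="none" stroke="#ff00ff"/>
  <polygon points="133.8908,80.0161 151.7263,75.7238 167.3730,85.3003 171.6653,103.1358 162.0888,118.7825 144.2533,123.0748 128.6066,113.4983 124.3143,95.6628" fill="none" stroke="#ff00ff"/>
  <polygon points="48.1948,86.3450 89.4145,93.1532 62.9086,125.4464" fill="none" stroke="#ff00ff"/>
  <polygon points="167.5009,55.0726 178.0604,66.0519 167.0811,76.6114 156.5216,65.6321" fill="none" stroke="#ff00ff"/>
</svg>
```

G21
G90
G00 X34.7173 Y85.0899
M3 S570
G1 X55.2214 Y85.0899 F1799
G1 X55.2214 Y15.7183
G1 X34.7173 Y15.7183
G1 X34.7173 Y85.0899
M5
G00 X133.8908 Y64.9071
M3 S570
G1 X151.7263 Y69.1994 F1799
G1 X167.3730 Y59.6229
G1 X171.6653 Y41.7874
G1 X162.0888 Y26.1407
G1 X144.2533 Y21.8484
G1 X128.6066 Y31.4249
G1 X124.3143 Y49.2604
G1 X133.8908 Y64.9071
M5
G00 X48.1948 Y58.5782
M3 S570
G1 X89.4145 Y51.7700 F1799
G1 X62.9086 Y19.4768
G1 X48.1948 Y58.5782
M5
G00 X167.5009 Y89.8506
M3 S570
G1 X178.0604 Y78.8713 F1799
G1 X167.0811 Y68.3118
G1 X156.5216 Y79.2911
G1 X167.5009 Y89.8506
M5
G00 X0.0000 Y0.0000

1 u = 1 mm; y_m = 144.9232 − y.

[1] `<path>` rectangle, #ff00ff→score S570 F1799: (34.7173,85.0899) → (55.2214,85.0899) → (55.2214,15.7183) → (34.7173,15.7183) → (34.7173,85.0899) (closed)

[2] `<polygon>` regular polygon, #ff00ff→score S570 F1799: (133.8908,64.9071) → (151.7263,69.1994) → (167.3730,59.6229) → (171.6653,41.7874) → (162.0888,26.1407) → (144.2533,21.8484) → (128.6066,31.4249) → (124.3143,49.2604) → (133.8908,64.9071) (closed)

[3] `<polygon>` regular polygon, #ff00ff→score S570 F1799: (48.1948,58.5782) → (89.4145,51.7700) → (62.9086,19.4768) → (48.1948,58.5782) (closed)

[4] `<polygon>` regular polygon, #ff00ff→score S570 F1799: (167.5009,89.8506) → (178.0604,78.8713) → (167.0811,68.3118) → (156.5216,79.2911) → (167.5009,89.8506) (closed)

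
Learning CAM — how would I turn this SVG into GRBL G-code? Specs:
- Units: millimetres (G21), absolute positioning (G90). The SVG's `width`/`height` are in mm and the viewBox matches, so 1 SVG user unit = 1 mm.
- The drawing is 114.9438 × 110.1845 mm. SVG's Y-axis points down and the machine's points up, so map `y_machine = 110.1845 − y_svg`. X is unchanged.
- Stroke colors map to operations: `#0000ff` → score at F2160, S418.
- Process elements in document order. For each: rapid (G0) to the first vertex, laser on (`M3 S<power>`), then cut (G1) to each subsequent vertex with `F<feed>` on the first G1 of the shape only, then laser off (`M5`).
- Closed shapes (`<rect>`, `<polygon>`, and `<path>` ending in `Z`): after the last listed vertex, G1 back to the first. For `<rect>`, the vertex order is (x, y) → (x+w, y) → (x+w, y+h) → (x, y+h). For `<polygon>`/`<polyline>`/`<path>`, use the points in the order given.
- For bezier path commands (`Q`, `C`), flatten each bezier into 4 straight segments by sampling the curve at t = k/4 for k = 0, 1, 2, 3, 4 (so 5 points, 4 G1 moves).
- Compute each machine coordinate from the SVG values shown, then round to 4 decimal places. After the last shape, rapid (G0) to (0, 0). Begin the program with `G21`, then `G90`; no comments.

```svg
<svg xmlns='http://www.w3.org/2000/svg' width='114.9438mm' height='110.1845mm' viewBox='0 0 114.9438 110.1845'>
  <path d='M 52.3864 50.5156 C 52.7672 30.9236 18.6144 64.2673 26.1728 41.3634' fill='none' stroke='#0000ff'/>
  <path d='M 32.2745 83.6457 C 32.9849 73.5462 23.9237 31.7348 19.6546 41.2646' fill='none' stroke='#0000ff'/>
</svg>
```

G21
G90
G0 X52.3864 Y59.6689
M3 S418
G1 X47.3883 Y66.1434 F2160
G1 X36.5880 Y63.0030
G1 X27.1335 Y60.4836
G1 X26.1728 Y68.8211
M5
G0 X32.2745 Y26.5388
M3 S418
G1 X31.2027 Y38.7617 F2160
G1 X27.8319 Y55.0903
G1 X23.5274 Y67.7385
G1 X19.6546 Y68.9199
M5
G0 X0.0000 Y0.0000

Since the viewBox matches the mm dimensions, user units are millimetres directly. The only transform is the Y-flip y_m = 110.1845 − y_svg.

Shape 1 is a cubic bezier drawn with `<path>`. Its stroke #0000ff means score at S418, F2160. After flipping Y the toolpath is (52.3864,59.6689) → (47.3883,66.1434) → (36.5880,63.0030) → (27.1335,60.4836) → (26.1728,68.8211).

Shape 2 is a cubic bezier drawn with `<path>`. Its stroke #0000ff means score at S418, F2160. After flipping Y the toolpath is (32.2745,26.5388) → (31.2027,38.7617) → (27.8319,55.0903) → (23.5274,67.7385) → (19.6546,68.9199).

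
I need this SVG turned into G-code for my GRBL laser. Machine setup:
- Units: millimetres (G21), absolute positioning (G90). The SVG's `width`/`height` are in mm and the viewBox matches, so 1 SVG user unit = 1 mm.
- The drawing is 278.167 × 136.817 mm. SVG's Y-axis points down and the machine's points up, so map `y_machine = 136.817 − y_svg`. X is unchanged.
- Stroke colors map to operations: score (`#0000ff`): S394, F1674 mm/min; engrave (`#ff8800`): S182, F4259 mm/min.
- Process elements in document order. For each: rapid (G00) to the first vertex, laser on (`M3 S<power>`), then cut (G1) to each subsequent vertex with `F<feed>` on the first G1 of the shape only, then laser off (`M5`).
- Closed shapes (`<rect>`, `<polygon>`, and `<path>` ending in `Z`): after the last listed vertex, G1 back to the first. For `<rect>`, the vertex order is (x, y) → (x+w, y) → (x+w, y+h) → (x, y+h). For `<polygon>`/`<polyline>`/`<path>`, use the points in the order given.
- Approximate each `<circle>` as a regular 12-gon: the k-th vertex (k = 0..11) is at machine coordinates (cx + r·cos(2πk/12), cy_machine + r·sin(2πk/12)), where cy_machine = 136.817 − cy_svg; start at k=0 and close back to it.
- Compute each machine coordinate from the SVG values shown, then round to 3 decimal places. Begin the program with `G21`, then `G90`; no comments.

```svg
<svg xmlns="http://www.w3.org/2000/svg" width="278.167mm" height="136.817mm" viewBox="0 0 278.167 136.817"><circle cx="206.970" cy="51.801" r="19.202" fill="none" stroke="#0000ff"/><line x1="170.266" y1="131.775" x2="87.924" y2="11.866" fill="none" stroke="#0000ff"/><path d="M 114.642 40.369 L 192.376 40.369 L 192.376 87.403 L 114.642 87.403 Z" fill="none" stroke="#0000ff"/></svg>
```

Since the viewBox matches the mm dimensions, user units are millimetres directly. The only transform is the Y-flip y_m = 136.817 − y_svg.

Shape 1 is a circle drawn with `<circle>`. Its stroke #0000ff means score at S394, F1674. After flipping Y the toolpath is (226.172,85.016) → (223.599,94.617) → (216.571,101.645) → (206.970,104.218) → (197.369,101.645) → (190.341,94.617) → (187.768,85.016) → (190.341,75.415) → (197.369,68.387) → (206.970,65.814) → (216.571,68.387) → (223.599,75.415) → (226.172,85.016), returning to the start.

Shape 2 is a line segment drawn with `<line>`. Its stroke #0000ff means score at S394, F1674. After flipping Y the toolpath is (170.266,5.042) → (87.924,124.951).

Shape 3 is a rectangle drawn with `<path>`. Its stroke #0000ff means score at S394, F1674. After flipping Y the toolpath is (114.642,96.448) → (192.376,96.448) → (192.376,49.414) → (114.642,49.414) → (114.642,96.448), returning to the start.

G21
G90
G00 X226.172 Y85.016
M3 S394
G1 X223.599 Y94.617 F1674
G1 X216.571 Y101.645
G1 X206.970 Y104.218
G1 X197.369 Y101.645
G1 X190.341 Y94.617
G1 X187.768 Y85.016
G1 X190.341 Y75.415
G1 X197.369 Y68.387
G1 X206.970 Y65.814
G1 X216.571 Y68.387
G1 X223.599 Y75.415
G1 X226.172 Y85.016
M5
G00 X170.266 Y5.042
M3 S394
G1 X87.924 Y124.951 F1674
M5
G00 X114.642 Y96.448
M3 S394
G1 X192.376 Y96.448 F1674
G1 X192.376 Y49.414
G1 X114.642 Y49.414
G1 X114.642 Y96.448
M5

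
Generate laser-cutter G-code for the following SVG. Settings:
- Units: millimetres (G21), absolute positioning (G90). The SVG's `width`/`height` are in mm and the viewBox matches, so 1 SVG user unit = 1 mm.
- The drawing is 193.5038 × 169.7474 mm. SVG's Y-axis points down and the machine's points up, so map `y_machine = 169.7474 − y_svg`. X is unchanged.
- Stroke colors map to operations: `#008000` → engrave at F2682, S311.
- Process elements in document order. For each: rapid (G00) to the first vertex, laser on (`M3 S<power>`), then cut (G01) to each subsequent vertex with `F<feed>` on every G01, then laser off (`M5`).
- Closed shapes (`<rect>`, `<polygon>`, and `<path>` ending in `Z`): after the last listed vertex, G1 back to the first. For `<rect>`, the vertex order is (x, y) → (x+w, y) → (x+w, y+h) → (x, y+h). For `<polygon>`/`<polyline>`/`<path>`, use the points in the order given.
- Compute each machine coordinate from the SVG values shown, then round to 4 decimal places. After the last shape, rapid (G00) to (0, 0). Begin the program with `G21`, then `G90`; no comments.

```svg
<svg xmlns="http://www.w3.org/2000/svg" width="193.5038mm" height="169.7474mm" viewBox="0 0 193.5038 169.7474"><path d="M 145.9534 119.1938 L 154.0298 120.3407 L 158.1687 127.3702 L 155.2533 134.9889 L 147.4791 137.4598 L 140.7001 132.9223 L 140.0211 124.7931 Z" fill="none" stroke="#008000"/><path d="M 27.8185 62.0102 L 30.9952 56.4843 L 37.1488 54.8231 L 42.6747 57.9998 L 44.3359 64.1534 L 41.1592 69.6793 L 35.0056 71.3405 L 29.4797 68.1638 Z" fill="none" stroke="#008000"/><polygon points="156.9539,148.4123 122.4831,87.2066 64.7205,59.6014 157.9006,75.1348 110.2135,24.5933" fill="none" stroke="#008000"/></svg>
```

G21
G90
G00 X145.9534 Y50.5536
M3 S311
G01 X154.0298 Y49.4067 F2682
G01 X158.1687 Y42.3772 F2682
G01 X155.2533 Y34.7585 F2682
G01 X147.4791 Y32.2876 F2682
G01 X140.7001 Y36.8251 F2682
G01 X140.0211 Y44.9543 F2682
G01 X145.9534 Y50.5536 F2682
M5
G00 X27.8185 Y107.7372
M3 S311
G01 X30.9952 Y113.2631 F2682
G01 X37.1488 Y114.9243 F2682
G01 X42.6747 Y111.7476 F2682
G01 X44.3359 Y105.5940 F2682
G01 X41.1592 Y100.0681 F2682
G01 X35.0056 Y98.4069 F2682
G01 X29.4797 Y101.5836 F2682
G01 X27.8185 Y107.7372 F2682
M5
G00 X156.9539 Y21.3351
M3 S311
G01 X122.4831 Y82.5408 F2682
G01 X64.7205 Y110.1460 F2682
G01 X157.9006 Y94.6126 F2682
G01 X110.2135 Y145.1541 F2682
G01 X156.9539 Y21.3351 F2682
M5
G00 X0.0000 Y0.0000

Since the viewBox matches the mm dimensions, user units are millimetres directly. The only transform is the Y-flip y_m = 169.7474 − y_svg.

Shape 1 is a regular polygon drawn with `<path>`. Its stroke #008000 means engrave at S311, F2682. After flipping Y the toolpath is (145.9534,50.5536) → (154.0298,49.4067) → (158.1687,42.3772) → (155.2533,34.7585) → (147.4791,32.2876) → (140.7001,36.8251) → (140.0211,44.9543) → (145.9534,50.5536), returning to the start.

Shape 2 is a regular polygon drawn with `<path>`. Its stroke #008000 means engrave at S311, F2682. After flipping Y the toolpath is (27.8185,107.7372) → (30.9952,113.2631) → (37.1488,114.9243) → (42.6747,111.7476) → (44.3359,105.5940) → (41.1592,100.0681) → (35.0056,98.4069) → (29.4797,101.5836) → (27.8185,107.7372), returning to the start.

Shape 3 is a closed polygon drawn with `<polygon>`. Its stroke #008000 means engrave at S311, F2682. After flipping Y the toolpath is (156.9539,21.3351) → (122.4831,82.5408) → (64.7205,110.1460) → (157.9006,94.6126) → (110.2135,145.1541) → (156.9539,21.3351), returning to the start.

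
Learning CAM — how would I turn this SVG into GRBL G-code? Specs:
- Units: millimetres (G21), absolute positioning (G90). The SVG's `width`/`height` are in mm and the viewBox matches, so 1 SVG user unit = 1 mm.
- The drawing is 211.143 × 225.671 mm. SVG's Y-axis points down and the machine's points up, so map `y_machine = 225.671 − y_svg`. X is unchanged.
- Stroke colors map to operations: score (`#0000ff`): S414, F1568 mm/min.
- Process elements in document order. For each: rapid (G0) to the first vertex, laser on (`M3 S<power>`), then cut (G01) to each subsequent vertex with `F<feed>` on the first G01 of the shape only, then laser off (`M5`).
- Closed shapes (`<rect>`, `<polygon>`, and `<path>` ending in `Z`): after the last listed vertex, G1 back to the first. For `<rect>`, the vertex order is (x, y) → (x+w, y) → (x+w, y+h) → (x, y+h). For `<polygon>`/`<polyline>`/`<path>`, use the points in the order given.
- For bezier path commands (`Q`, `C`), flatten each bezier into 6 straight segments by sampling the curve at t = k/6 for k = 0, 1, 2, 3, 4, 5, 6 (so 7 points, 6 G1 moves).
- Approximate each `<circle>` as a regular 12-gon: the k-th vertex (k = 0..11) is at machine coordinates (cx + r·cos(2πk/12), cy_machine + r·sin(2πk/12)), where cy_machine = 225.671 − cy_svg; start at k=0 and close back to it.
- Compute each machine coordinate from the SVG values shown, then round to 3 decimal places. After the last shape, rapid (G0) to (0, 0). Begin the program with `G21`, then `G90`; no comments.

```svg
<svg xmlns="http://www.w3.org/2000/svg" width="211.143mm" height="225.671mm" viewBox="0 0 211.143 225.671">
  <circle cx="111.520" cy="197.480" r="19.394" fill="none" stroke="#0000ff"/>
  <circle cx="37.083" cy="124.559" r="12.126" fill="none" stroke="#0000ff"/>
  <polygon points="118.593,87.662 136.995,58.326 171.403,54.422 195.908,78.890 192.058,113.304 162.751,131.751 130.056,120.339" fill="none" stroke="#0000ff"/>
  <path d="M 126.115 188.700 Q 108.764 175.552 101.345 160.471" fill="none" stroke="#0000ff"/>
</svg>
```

G21
G90
G0 X130.914 Y28.191
M3 S414
G01 X128.316 Y37.888 F1568
G01 X121.217 Y44.987
G01 X111.520 Y47.585
G01 X101.823 Y44.987
G01 X94.724 Y37.888
G01 X92.126 Y28.191
G01 X94.724 Y18.494
G01 X101.823 Y11.395
G01 X111.520 Y8.797
G01 X121.217 Y11.395
G01 X128.316 Y18.494
G01 X130.914 Y28.191
M5
G0 X49.209 Y101.112
M3 S414
G01 X47.584 Y107.175 F1568
G01 X43.146 Y111.613
G01 X37.083 Y113.238
G01 X31.020 Y111.613
G01 X26.582 Y107.175
G01 X24.957 Y101.112
G01 X26.582 Y95.049
G01 X31.020 Y90.611
G01 X37.083 Y88.986
G01 X43.146 Y90.611
G01 X47.584 Y95.049
G01 X49.209 Y101.112
M5
G0 X118.593 Y138.009
M3 S414
G01 X136.995 Y167.345 F1568
G01 X171.403 Y171.249
G01 X195.908 Y146.781
G01 X192.058 Y112.367
G01 X162.751 Y93.920
G01 X130.056 Y105.332
G01 X118.593 Y138.009
M5
G0 X126.115 Y36.971
M3 S414
G01 X120.607 Y41.407 F1568
G01 X115.651 Y45.951
G01 X111.247 Y50.602
G01 X107.395 Y55.361
G01 X104.094 Y60.227
G01 X101.345 Y65.200
M5
G0 X0.000 Y0.000

1 u = 1 mm; y_m = 225.671 − y.

[1] `<circle>` circle, #0000ff→score S414 F1568: (130.914,28.191) → (128.316,37.888) → (121.217,44.987) → (111.520,47.585) → (101.823,44.987) → (94.724,37.888) → (92.126,28.191) → (94.724,18.494) → (101.823,11.395) → (111.520,8.797) → (121.217,11.395) → (128.316,18.494) → (130.914,28.191) (closed)

[2] `<circle>` circle, #0000ff→score S414 F1568: (49.209,101.112) → (47.584,107.175) → (43.146,111.613) → (37.083,113.238) → (31.020,111.613) → (26.582,107.175) → (24.957,101.112) → (26.582,95.049) → (31.020,90.611) → (37.083,88.986) → (43.146,90.611) → (47.584,95.049) → (49.209,101.112) (closed)

[3] `<polygon>` regular polygon, #0000ff→score S414 F1568: (118.593,138.009) → (136.995,167.345) → (171.403,171.249) → (195.908,146.781) → (192.058,112.367) → (162.751,93.920) → (130.056,105.332) → (118.593,138.009) (closed)

[4] `<path>` quadratic bezier, #0000ff→score S414 F1568: (126.115,36.971) → (120.607,41.407) → (115.651,45.951) → (111.247,50.602) → (107.395,55.361) → (104.094,60.227) → (101.345,65.200)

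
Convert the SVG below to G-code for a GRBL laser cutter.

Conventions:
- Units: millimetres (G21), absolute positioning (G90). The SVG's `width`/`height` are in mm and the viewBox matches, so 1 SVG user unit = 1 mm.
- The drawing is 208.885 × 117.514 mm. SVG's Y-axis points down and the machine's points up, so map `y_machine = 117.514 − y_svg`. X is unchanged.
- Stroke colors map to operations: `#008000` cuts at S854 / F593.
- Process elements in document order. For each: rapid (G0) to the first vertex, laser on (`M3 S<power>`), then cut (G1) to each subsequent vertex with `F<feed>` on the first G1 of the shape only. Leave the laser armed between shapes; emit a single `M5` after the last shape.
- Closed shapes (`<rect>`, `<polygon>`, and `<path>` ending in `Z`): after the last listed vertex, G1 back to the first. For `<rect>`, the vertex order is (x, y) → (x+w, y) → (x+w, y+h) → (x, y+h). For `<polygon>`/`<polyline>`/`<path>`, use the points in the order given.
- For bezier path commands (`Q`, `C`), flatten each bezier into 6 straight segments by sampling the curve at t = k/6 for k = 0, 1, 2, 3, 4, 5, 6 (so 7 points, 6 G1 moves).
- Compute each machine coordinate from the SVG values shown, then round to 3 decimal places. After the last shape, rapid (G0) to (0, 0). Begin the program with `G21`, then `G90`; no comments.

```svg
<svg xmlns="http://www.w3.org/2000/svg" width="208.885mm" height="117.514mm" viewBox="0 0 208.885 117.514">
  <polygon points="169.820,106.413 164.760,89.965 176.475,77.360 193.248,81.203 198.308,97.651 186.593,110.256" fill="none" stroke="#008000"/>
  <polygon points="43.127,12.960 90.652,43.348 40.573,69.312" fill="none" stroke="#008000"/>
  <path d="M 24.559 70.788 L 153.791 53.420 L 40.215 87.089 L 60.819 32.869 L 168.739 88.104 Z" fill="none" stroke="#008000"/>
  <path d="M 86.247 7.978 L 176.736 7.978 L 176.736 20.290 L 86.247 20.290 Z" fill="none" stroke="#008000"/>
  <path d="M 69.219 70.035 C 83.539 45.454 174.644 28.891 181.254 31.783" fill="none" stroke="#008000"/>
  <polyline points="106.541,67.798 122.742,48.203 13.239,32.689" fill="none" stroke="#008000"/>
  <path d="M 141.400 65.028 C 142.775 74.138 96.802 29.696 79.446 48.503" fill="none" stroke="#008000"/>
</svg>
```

G21
G90
G0 X169.820 Y11.101
M3 S854
G1 X164.760 Y27.549 F593
G1 X176.475 Y40.154
G1 X193.248 Y36.311
G1 X198.308 Y19.863
G1 X186.593 Y7.258
G1 X169.820 Y11.101
G0 X43.127 Y104.554
M3 S854
G1 X90.652 Y74.166 F593
G1 X40.573 Y48.202
G1 X43.127 Y104.554
G0 X24.559 Y46.726
M3 S854
G1 X153.791 Y64.094 F593
G1 X40.215 Y30.425
G1 X60.819 Y84.645
G1 X168.739 Y29.410
G1 X24.559 Y46.726
G0 X86.247 Y109.536
M3 S854
G1 X176.736 Y109.536 F593
G1 X176.736 Y97.224
G1 X86.247 Y97.224
G1 X86.247 Y109.536
G0 X69.219 Y47.479
M3 S854
G1 X82.031 Y59.048 F593
G1 X103.161 Y68.964
G1 X128.128 Y76.907
G1 X152.452 Y82.562
G1 X171.654 Y85.609
G1 X181.254 Y85.731
G0 X106.541 Y49.716
M3 S854
G1 X122.742 Y69.311 F593
G1 X13.239 Y84.825
G0 X141.400 Y52.486
M3 S854
G1 X138.494 Y51.853 F593
G1 X129.806 Y56.901
G1 X117.447 Y64.385
G1 X103.527 Y71.061
G1 X90.157 Y73.684
G1 X79.446 Y69.011
M5
G0 X0.000 Y0.000

viewBox `0 0 208.885 117.514` with mm width/height → 1 unit = 1 mm. Flip: y_m = 117.514 − y_svg.

**Shape 1** — `<polygon>` regular polygon, stroke `#008000` → cut (S854, F593). Machine vertices: (169.820,11.101) → (164.760,27.549) → (176.475,40.154) → (193.248,36.311) → (198.308,19.863) → (186.593,7.258) → (169.820,11.101). Closed: final G1 returns to the first vertex.

**Shape 2** — `<polygon>` regular polygon, stroke `#008000` → cut (S854, F593). Machine vertices: (43.127,104.554) → (90.652,74.166) → (40.573,48.202) → (43.127,104.554). Closed: final G1 returns to the first vertex.

**Shape 3** — `<path>` closed polygon, stroke `#008000` → cut (S854, F593). Machine vertices: (24.559,46.726) → (153.791,64.094) → (40.215,30.425) → (60.819,84.645) → (168.739,29.410) → (24.559,46.726). Closed: final G1 returns to the first vertex.

**Shape 4** — `<path>` rectangle, stroke `#008000` → cut (S854, F593). Machine vertices: (86.247,109.536) → (176.736,109.536) → (176.736,97.224) → (86.247,97.224) → (86.247,109.536). Closed: final G1 returns to the first vertex.

**Shape 5** — `<path>` cubic bezier, stroke `#008000` → cut (S854, F593). Control points (SVG): P0=(69.219,70.035), P1=(83.539,45.454), P2=(174.644,28.891), P3=(181.254,31.783); sampled at t=k/6. Machine vertices: (69.219,47.479) → (82.031,59.048) → (103.161,68.964) → (128.128,76.907) → (152.452,82.562) → (171.654,85.609) → (181.254,85.731). Open path.

**Shape 6** — `<polyline>` open polyline, stroke `#008000` → cut (S854, F593). Machine vertices: (106.541,49.716) → (122.742,69.311) → (13.239,84.825). Open path.

**Shape 7** — `<path>` cubic bezier, stroke `#008000` → cut (S854, F593). Control points (SVG): P0=(141.400,65.028), P1=(142.775,74.138), P2=(96.802,29.696), P3=(79.446,48.503); sampled at t=k/6. Machine vertices: (141.400,52.486) → (138.494,51.853) → (129.806,56.901) → (117.447,64.385) → (103.527,71.061) → (90.157,73.684) → (79.446,69.011). Open path.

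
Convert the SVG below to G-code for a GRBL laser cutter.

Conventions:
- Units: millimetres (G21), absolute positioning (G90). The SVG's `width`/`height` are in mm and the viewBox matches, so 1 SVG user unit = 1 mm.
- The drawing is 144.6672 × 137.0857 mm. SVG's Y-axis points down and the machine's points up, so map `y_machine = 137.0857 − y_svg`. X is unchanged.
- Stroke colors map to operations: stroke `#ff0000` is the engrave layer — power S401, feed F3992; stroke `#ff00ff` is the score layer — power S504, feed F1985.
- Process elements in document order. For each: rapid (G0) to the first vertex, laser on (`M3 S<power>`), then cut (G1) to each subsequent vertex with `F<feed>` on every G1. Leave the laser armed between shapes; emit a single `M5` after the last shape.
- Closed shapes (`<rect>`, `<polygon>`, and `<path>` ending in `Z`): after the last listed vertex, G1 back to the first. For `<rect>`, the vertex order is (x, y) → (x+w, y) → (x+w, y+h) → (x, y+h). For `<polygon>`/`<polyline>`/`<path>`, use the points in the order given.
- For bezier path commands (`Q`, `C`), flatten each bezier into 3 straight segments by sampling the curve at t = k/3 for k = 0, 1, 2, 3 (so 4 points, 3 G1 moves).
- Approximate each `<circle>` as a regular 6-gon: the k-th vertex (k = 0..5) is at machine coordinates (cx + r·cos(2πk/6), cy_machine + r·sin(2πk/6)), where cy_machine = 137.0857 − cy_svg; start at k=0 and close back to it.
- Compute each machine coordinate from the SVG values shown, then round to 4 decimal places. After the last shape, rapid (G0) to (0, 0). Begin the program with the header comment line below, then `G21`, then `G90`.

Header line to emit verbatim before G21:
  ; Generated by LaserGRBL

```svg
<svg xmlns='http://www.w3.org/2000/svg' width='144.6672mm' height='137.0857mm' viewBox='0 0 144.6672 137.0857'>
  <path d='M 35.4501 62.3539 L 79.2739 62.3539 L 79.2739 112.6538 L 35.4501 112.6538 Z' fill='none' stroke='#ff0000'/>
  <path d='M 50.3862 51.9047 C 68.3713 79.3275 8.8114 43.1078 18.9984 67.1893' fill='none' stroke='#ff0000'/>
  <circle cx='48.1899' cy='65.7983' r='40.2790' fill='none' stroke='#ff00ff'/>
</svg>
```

viewBox `0 0 144.6672 137.0857` with mm width/height → 1 unit = 1 mm. Flip: y_m = 137.0857 − y_svg.

**Shape 1** — `<path>` rectangle, stroke `#ff0000` → engrave (S401, F3992). Machine vertices: (35.4501,74.7318) → (79.2739,74.7318) → (79.2739,24.4319) → (35.4501,24.4319) → (35.4501,74.7318). Closed: final G1 returns to the first vertex.

**Shape 2** — `<path>` cubic bezier, stroke `#ff0000` → engrave (S401, F3992). Control points (SVG): P0=(50.3862,51.9047), P1=(68.3713,79.3275), P2=(8.8114,43.1078), P3=(18.9984,67.1893); sampled at t=k/3. Machine vertices: (50.3862,85.1810) → (47.9782,74.3819) → (26.6051,78.4680) → (18.9984,69.8964). Open path.

**Shape 3** — `<circle>` circle, stroke `#ff00ff` → score (S504, F1985). Machine vertices: (88.4689,71.2874) → (68.3294,106.1700) → (28.0504,106.1700) → (7.9109,71.2874) → (28.0504,36.4048) → (68.3294,36.4048) → (88.4689,71.2874). Closed: final G1 returns to the first vertex.

; Generated by LaserGRBL
G21
G90
G0 X35.4501 Y74.7318
M3 S401
G1 X79.2739 Y74.7318 F3992
G1 X79.2739 Y24.4319 F3992
G1 X35.4501 Y24.4319 F3992
G1 X35.4501 Y74.7318 F3992
G0 X50.3862 Y85.1810
M3 S401
G1 X47.9782 Y74.3819 F3992
G1 X26.6051 Y78.4680 F3992
G1 X18.9984 Y69.8964 F3992
G0 X88.4689 Y71.2874
M3 S504
G1 X68.3294 Y106.1700 F1985
G1 X28.0504 Y106.1700 F1985
G1 X7.9109 Y71.2874 F1985
G1 X28.0504 Y36.4048 F1985
G1 X68.3294 Y36.4048 F1985
G1 X88.4689 Y71.2874 F1985
M5
G0 X0.0000 Y0.0000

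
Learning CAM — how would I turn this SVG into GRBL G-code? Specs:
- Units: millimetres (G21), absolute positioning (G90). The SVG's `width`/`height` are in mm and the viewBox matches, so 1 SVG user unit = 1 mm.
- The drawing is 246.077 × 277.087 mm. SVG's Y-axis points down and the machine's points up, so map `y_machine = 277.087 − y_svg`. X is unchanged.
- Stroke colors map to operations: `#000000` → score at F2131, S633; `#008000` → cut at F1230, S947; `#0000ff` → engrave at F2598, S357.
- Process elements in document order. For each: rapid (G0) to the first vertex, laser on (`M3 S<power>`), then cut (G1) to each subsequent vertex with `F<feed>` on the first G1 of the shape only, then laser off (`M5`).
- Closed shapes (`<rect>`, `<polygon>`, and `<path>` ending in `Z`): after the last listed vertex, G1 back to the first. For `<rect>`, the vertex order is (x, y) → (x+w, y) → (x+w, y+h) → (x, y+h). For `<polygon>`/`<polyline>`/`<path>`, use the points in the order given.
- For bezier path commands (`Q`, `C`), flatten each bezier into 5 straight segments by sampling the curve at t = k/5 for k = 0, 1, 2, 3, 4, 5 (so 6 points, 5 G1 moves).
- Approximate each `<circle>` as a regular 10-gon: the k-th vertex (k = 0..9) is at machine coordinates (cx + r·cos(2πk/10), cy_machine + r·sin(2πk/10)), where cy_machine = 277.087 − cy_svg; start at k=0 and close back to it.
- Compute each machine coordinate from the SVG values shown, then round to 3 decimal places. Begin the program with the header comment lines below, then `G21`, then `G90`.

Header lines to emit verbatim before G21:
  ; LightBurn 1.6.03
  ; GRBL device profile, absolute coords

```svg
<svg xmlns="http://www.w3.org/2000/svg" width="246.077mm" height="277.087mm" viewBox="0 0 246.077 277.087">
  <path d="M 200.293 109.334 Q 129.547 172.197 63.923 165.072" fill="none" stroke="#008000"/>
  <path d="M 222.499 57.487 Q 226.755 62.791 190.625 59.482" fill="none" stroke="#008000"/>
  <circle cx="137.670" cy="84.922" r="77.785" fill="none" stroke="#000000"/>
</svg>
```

Since the viewBox matches the mm dimensions, user units are millimetres directly. The only transform is the Y-flip y_m = 277.087 − y_svg.

Shape 1 is a quadratic bezier drawn with `<path>`. Its stroke #008000 means cut at S947, F1230. After flipping Y the toolpath is (200.293,167.753) → (172.199,145.407) → (144.516,128.661) → (117.242,117.513) → (90.377,111.965) → (63.923,112.015).

Shape 2 is a quadratic bezier drawn with `<path>`. Its stroke #008000 means cut at S947, F1230. After flipping Y the toolpath is (222.499,219.600) → (222.586,217.823) → (219.442,216.735) → (213.067,216.336) → (203.462,216.626) → (190.625,217.605).

Shape 3 is a circle drawn with `<circle>`. Its stroke #000000 means score at S633, F2131. After flipping Y the toolpath is (215.455,192.165) → (200.599,237.886) → (161.707,266.143) → (113.633,266.143) → (74.741,237.886) → (59.885,192.165) → (74.741,146.444) → (113.633,118.187) → (161.707,118.187) → (200.599,146.444) → (215.455,192.165), returning to the start.

; LightBurn 1.6.03
; GRBL device profile, absolute coords
G21
G90
G0 X200.293 Y167.753
M3 S947
G1 X172.199 Y145.407 F1230
G1 X144.516 Y128.661
G1 X117.242 Y117.513
G1 X90.377 Y111.965
G1 X63.923 Y112.015
M5
G0 X222.499 Y219.600
M3 S947
G1 X222.586 Y217.823 F1230
G1 X219.442 Y216.735
G1 X213.067 Y216.336
G1 X203.462 Y216.626
G1 X190.625 Y217.605
M5
G0 X215.455 Y192.165
M3 S633
G1 X200.599 Y237.886 F2131
G1 X161.707 Y266.143
G1 X113.633 Y266.143
G1 X74.741 Y237.886
G1 X59.885 Y192.165
G1 X74.741 Y146.444
G1 X113.633 Y118.187
G1 X161.707 Y118.187
G1 X200.599 Y146.444
G1 X215.455 Y192.165
M5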